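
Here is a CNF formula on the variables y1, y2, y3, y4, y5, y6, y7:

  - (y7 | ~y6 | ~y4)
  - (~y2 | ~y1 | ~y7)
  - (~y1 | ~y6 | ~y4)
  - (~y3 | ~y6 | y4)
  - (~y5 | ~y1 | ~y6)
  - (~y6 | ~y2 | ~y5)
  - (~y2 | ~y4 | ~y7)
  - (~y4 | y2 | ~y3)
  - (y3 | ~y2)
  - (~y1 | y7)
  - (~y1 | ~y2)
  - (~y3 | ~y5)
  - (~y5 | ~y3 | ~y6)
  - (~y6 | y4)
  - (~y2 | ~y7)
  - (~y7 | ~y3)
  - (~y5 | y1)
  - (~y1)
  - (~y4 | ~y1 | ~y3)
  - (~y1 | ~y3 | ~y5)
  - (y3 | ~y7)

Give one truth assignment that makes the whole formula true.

y1=False, y2=False, y3=True, y4=False, y5=False, y6=False, y7=False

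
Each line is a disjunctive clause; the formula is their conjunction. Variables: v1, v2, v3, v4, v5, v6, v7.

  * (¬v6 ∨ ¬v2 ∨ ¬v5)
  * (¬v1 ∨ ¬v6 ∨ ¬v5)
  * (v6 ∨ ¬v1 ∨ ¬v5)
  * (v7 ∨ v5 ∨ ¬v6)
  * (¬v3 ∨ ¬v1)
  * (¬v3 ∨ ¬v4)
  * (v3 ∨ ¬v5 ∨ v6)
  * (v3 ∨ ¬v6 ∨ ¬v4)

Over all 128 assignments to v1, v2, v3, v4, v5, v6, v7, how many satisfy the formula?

34

Split on v6, then v5.
  v6=T, v5=T: remaining (v1,v2,v3,v4,v7) ∈ {(F,F,F,F,F); (F,F,F,F,T); (F,F,T,F,F); (F,F,T,F,T)} — 4.
  v6=T, v5=F: v2 free; 3 ways for (v1,v3,v4,v7) × 2^1 = 6.
  v6=F, v5=T: remaining (v1,v2,v3,v4,v7) ∈ {(F,F,T,F,F); (F,F,T,F,T); (F,T,T,F,F); (F,T,T,F,T)} — 4.
  v6=F, v5=F: v2, v7 free; 5 ways for (v1,v3,v4) × 2^2 = 20.
Total: 4 + 6 + 4 + 20 = 34.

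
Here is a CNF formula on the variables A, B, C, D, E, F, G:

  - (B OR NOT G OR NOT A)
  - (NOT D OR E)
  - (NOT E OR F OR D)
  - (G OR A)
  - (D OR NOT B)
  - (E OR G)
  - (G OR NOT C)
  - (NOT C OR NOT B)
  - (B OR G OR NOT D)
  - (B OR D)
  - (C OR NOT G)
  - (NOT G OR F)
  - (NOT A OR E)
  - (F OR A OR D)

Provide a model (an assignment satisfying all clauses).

A=T, B=T, C=F, D=T, E=T, F=T, G=F

Pure literal: F appears only positively; assign F = True.
Branch on A: take A = True.
  then E is forced to True.
Try B = True.
  then D is forced to True.
  then C is forced to False.
  then G is forced to False.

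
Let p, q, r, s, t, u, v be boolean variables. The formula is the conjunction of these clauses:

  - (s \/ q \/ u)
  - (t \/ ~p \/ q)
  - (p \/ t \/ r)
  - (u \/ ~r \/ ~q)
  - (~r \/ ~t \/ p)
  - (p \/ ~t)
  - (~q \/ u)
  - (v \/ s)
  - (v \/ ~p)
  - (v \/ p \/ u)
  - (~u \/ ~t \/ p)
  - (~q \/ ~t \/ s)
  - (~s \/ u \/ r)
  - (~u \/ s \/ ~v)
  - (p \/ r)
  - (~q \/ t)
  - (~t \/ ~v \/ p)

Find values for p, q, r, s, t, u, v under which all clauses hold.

Set p = False and propagate.
  then t is forced to False.
  then r is forced to True.
  then q is forced to False.
Try s = True.
Branch on u: take u = False.
  then v is forced to True.

p=F, q=F, r=T, s=T, t=F, u=F, v=T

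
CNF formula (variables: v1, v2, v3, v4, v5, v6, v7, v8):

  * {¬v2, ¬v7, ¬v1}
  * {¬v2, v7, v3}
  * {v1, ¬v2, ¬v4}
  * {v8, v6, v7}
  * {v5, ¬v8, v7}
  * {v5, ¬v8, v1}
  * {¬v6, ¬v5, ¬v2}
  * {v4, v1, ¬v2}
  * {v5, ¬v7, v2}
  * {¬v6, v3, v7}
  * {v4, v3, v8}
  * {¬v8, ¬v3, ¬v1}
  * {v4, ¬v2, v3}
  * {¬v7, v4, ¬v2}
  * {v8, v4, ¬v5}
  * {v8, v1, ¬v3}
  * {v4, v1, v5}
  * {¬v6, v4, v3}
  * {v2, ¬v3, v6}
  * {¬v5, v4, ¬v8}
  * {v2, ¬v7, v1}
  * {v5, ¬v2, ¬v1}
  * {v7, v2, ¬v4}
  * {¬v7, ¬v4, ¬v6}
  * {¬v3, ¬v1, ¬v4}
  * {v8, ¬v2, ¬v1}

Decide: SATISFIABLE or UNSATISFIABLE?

SATISFIABLE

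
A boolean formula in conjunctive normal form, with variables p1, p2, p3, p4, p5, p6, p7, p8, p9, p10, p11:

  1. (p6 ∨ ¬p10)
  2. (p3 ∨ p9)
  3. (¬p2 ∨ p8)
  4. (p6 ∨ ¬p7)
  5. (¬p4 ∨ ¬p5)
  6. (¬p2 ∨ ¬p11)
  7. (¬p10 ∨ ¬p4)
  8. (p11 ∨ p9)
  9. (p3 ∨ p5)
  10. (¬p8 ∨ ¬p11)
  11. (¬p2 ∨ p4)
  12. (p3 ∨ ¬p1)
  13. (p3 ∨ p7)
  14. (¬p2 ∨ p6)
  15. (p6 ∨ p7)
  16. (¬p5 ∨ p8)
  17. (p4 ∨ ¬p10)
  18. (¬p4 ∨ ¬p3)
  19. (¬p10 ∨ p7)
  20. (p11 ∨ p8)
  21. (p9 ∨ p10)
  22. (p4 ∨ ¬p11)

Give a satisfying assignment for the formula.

p1 occurs only negated in the remaining clauses — set p1 = False.
p2 occurs only negated in the remaining clauses — set p2 = False.
Set p3 = True and propagate.
  then p4 is forced to False.
  then p10 is forced to False.
  then p9 is forced to True.
  then p11 is forced to False.
  then p8 is forced to True.
The remaining clauses are satisfied by p5 = False, p6 = True, p7 = False.
Every clause has at least one true literal under this assignment.

p1=False, p2=False, p3=True, p4=False, p5=False, p6=True, p7=False, p8=True, p9=True, p10=False, p11=False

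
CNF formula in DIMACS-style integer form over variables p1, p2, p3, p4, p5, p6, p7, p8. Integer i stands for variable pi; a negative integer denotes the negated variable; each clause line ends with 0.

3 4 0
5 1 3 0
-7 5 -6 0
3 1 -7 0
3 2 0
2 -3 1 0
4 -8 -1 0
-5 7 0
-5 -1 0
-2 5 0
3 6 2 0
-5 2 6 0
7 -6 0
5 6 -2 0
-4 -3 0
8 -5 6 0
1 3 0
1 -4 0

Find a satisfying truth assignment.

p1 = 0  p2 = 1  p3 = 1  p4 = 0  p5 = 1  p6 = 0  p7 = 1  p8 = 1

Check each clause:
  1. (p4 ∨ p3) — p3 is true.
  2. (p3 ∨ p5 ∨ p1) — p3 is true.
  3. (¬p7 ∨ p5 ∨ ¬p6) — ¬p6 is true.
  4. (p3 ∨ p1 ∨ ¬p7) — p3 is true.
  5. (p3 ∨ p2) — p2 is true.
  6. (¬p3 ∨ p2 ∨ p1) — p2 is true.
  7. (¬p8 ∨ p4 ∨ ¬p1) — ¬p1 is true.
  8. (¬p5 ∨ p7) — p7 is true.
  9. (¬p1 ∨ ¬p5) — ¬p1 is true.
  10. (p5 ∨ ¬p2) — p5 is true.
  11. (p6 ∨ p2 ∨ p3) — p2 is true.
  12. (¬p5 ∨ p2 ∨ p6) — p2 is true.
  13. (p7 ∨ ¬p6) — ¬p6 is true.
  14. (p6 ∨ ¬p2 ∨ p5) — p5 is true.
  15. (¬p4 ∨ ¬p3) — ¬p4 is true.
  16. (¬p5 ∨ p8 ∨ p6) — p8 is true.
  17. (p3 ∨ p1) — p3 is true.
  18. (p1 ∨ ¬p4) — ¬p4 is true.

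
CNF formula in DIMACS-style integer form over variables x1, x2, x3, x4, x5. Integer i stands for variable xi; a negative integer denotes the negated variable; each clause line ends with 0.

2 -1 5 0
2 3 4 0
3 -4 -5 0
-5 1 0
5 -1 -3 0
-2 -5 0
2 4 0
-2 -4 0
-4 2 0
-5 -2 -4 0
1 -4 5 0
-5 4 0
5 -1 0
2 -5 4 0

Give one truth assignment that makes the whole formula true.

x1=False, x2=True, x3=True, x4=False, x5=False

Try x1 = False.
  then x5 is forced to False.
  then x4 is forced to False.
  then x2 is forced to True.
x3 is now unconstrained; take x3 = True.
Check each clause:
  1. (¬x1 ∨ x5 ∨ x2) — x2 is true.
  2. (x2 ∨ x4 ∨ x3) — x2 is true.
  3. (¬x4 ∨ x3 ∨ ¬x5) — x3 is true.
  4. (x1 ∨ ¬x5) — ¬x5 is true.
  5. (¬x3 ∨ x5 ∨ ¬x1) — ¬x1 is true.
  6. (¬x5 ∨ ¬x2) — ¬x5 is true.
  7. (x4 ∨ x2) — x2 is true.
  8. (¬x4 ∨ ¬x2) — ¬x4 is true.
  9. (¬x4 ∨ x2) — x2 is true.
  10. (¬x5 ∨ ¬x2 ∨ ¬x4) — ¬x5 is true.
  11. (x1 ∨ x5 ∨ ¬x4) — ¬x4 is true.
  12. (¬x5 ∨ x4) — ¬x5 is true.
  13. (¬x1 ∨ x5) — ¬x1 is true.
  14. (¬x5 ∨ x2 ∨ x4) — x2 is true.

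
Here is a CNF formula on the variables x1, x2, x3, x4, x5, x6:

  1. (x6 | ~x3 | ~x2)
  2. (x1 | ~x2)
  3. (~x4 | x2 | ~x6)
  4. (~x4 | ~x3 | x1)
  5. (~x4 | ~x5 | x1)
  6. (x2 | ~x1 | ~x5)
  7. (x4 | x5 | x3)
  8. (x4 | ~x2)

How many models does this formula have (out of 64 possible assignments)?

Case analysis on x2 and x4:
  x2=1, x4=1: x5 free; 3 ways for (x1,x3,x6) × 2^1 = 6.
  x2=1, x4=0: a clause becomes empty — 0.
  x2=0, x4=1: remaining (x1,x3,x5,x6) ∈ {(0,0,0,0); (1,0,0,0); (1,1,0,0)} — 3.
  x2=0, x4=0: x6 free; 4 ways for (x1,x3,x5) × 2^1 = 8.
Total: 6 + 0 + 3 + 8 = 17.

17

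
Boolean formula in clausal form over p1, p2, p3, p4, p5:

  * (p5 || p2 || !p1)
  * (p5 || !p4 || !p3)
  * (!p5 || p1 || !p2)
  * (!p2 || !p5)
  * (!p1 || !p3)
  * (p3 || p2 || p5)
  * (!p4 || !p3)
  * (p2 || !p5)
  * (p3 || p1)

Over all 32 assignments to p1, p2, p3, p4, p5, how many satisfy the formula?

4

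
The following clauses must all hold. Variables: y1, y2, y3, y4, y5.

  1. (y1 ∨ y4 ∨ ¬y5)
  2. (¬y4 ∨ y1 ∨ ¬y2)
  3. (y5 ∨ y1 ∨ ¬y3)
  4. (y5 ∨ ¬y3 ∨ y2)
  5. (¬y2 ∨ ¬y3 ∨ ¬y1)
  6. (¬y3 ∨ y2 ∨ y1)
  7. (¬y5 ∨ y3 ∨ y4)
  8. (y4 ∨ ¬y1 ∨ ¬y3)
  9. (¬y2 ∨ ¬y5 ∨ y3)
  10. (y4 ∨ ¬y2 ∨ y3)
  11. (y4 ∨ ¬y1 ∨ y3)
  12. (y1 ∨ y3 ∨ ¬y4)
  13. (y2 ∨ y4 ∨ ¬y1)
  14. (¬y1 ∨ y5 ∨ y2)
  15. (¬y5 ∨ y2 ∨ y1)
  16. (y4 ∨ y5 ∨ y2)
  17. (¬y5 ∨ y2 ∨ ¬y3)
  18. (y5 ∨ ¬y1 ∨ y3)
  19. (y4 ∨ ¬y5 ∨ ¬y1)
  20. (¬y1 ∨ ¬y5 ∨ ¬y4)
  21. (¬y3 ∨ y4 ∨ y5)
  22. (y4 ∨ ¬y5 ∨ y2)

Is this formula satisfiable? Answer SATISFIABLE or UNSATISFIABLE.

y1 = True:
  y5 = True:
    propagation gives y4=True; an empty clause results — contradiction.
  y5 = False:
    propagation gives y2=True, y3=False; an empty clause results — contradiction.
y1 = False:
  y5 = True:
    propagation gives y4=True, y2=False; an empty clause results — contradiction.
  y5 = False:
    propagation gives y3=False, y4=False, y2=False; an empty clause results — contradiction.
Every branch closes, so no satisfying assignment exists.

UNSATISFIABLE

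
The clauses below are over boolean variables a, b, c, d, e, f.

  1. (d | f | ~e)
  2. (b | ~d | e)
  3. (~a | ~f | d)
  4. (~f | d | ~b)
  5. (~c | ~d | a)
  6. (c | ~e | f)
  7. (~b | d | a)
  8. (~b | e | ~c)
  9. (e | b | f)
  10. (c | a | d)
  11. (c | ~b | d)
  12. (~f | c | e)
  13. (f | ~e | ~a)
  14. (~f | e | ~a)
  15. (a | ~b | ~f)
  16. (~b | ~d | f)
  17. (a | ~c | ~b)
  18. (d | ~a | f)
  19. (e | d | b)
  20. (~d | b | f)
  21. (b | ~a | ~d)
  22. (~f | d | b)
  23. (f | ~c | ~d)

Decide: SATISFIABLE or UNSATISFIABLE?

SATISFIABLE

Branch on a: take a = True.
Try b = True.
Set c = True and propagate.
  then e is forced to True.
  then f is forced to True.
  then d is forced to True.
So a=True  b=True  c=True  d=True  e=True  f=True is a satisfying assignment.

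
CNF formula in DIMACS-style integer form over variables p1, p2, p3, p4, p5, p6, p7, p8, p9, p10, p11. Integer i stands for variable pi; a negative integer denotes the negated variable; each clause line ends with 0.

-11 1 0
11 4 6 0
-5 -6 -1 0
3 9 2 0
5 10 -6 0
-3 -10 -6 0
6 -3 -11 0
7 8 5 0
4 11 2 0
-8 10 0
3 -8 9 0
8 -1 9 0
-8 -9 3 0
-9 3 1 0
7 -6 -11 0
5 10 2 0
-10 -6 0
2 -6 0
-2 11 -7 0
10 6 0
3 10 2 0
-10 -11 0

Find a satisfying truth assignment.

p4 occurs only positively in the remaining clauses — set p4 = True.
Set p1 = False and propagate.
  then p11 is forced to False.
The remaining clauses are satisfied by p2 = False, p3 = True, p5 = True, p6 = False, p7 = False, p8 = False, p9 = True, p10 = True.
Every clause has at least one true literal under this assignment.
Check each clause:
  1. (p1 \/ ~p11) — ~p11 is true.
  2. (p4 \/ p6 \/ p11) — p4 is true.
  3. (~p5 \/ ~p6 \/ ~p1) — ~p6 is true.
  4. (p3 \/ p2 \/ p9) — p9 is true.
  5. (~p6 \/ p5 \/ p10) — ~p6 is true.
  6. (~p3 \/ ~p6 \/ ~p10) — ~p6 is true.
  7. (~p3 \/ ~p11 \/ p6) — ~p11 is true.
  8. (p5 \/ p8 \/ p7) — p5 is true.
  9. (p11 \/ p4 \/ p2) — p4 is true.
  10. (~p8 \/ p10) — ~p8 is true.
  11. (p3 \/ p9 \/ ~p8) — ~p8 is true.
  12. (p9 \/ p8 \/ ~p1) — p9 is true.
  13. (~p9 \/ p3 \/ ~p8) — ~p8 is true.
  14. (~p9 \/ p3 \/ p1) — p3 is true.
  15. (~p6 \/ ~p11 \/ p7) — ~p6 is true.
  16. (p5 \/ p2 \/ p10) — p10 is true.
  17. (~p10 \/ ~p6) — ~p6 is true.
  18. (~p6 \/ p2) — ~p6 is true.
  19. (~p7 \/ p11 \/ ~p2) — ~p7 is true.
  20. (p10 \/ p6) — p10 is true.
  21. (p3 \/ p2 \/ p10) — p3 is true.
  22. (~p11 \/ ~p10) — ~p11 is true.

p1=F, p2=F, p3=T, p4=T, p5=T, p6=F, p7=F, p8=F, p9=T, p10=T, p11=F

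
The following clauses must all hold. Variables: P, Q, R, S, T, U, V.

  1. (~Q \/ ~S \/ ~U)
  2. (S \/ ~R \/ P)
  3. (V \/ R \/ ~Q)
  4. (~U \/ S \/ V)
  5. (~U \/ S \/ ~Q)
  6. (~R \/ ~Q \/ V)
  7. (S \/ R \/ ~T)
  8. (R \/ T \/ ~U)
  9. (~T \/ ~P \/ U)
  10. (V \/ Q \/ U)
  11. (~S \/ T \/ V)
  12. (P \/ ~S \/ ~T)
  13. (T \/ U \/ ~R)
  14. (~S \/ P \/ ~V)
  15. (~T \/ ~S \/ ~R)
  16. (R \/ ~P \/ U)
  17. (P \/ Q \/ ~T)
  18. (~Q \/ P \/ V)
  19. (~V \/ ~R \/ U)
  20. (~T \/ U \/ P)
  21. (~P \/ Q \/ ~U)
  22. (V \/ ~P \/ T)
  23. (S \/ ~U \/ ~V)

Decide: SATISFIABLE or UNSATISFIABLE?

SATISFIABLE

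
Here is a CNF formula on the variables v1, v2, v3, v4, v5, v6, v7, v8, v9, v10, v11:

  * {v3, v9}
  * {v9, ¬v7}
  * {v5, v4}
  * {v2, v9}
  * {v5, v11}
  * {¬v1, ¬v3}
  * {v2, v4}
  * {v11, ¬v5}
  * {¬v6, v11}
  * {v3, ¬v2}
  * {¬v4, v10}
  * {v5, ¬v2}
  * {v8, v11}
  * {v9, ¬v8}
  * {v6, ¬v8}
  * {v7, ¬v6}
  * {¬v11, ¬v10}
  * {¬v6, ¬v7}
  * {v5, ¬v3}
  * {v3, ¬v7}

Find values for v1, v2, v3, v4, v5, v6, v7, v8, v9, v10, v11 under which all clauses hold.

v1 = False  v2 = True  v3 = True  v4 = False  v5 = True  v6 = False  v7 = False  v8 = False  v9 = True  v10 = False  v11 = True

Pure literal: v1 appears only negated; assign v1 = False.
v9 occurs only positively in the remaining clauses — set v9 = True.
Branch on v2: take v2 = True.
  then v3 is forced to True.
  then v5 is forced to True.
  then v11 is forced to True.
  then v10 is forced to False.
  then v4 is forced to False.
Set v6 = False and propagate.
  then v8 is forced to False.
v7 is now unconstrained; take v7 = False.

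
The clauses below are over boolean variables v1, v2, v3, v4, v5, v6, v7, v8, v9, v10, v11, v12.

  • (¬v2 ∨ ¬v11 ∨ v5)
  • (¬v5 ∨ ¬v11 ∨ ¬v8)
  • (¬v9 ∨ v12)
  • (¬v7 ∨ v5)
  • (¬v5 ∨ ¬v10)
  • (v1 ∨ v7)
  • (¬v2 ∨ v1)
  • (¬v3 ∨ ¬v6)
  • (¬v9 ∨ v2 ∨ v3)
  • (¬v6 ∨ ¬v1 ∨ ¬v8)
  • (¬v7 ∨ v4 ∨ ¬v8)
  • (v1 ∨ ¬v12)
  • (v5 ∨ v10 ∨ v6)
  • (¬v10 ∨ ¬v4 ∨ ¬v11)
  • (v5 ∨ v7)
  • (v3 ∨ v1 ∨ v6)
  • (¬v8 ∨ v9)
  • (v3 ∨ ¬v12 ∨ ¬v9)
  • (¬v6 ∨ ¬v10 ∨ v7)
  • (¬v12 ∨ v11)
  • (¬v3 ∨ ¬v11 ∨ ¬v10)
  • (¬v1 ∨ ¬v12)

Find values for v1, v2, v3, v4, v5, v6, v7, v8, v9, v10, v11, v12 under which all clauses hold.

v1 = 1, v2 = 0, v3 = 1, v4 = 0, v5 = 1, v6 = 0, v7 = 1, v8 = 0, v9 = 0, v10 = 0, v11 = 1, v12 = 0

Check each clause:
  1. (v5 ∨ ¬v11 ∨ ¬v2) — v5 is true.
  2. (¬v11 ∨ ¬v8 ∨ ¬v5) — ¬v8 is true.
  3. (v12 ∨ ¬v9) — ¬v9 is true.
  4. (¬v7 ∨ v5) — v5 is true.
  5. (¬v10 ∨ ¬v5) — ¬v10 is true.
  6. (v7 ∨ v1) — v1 is true.
  7. (¬v2 ∨ v1) — v1 is true.
  8. (¬v6 ∨ ¬v3) — ¬v6 is true.
  9. (¬v9 ∨ v2 ∨ v3) — v3 is true.
  10. (¬v6 ∨ ¬v1 ∨ ¬v8) — ¬v8 is true.
  11. (v4 ∨ ¬v8 ∨ ¬v7) — ¬v8 is true.
  12. (¬v12 ∨ v1) — v1 is true.
  13. (v6 ∨ v5 ∨ v10) — v5 is true.
  14. (¬v4 ∨ ¬v11 ∨ ¬v10) — ¬v4 is true.
  15. (v5 ∨ v7) — v5 is true.
  16. (v1 ∨ v3 ∨ v6) — v1 is true.
  17. (v9 ∨ ¬v8) — ¬v8 is true.
  18. (¬v12 ∨ v3 ∨ ¬v9) — v3 is true.
  19. (¬v6 ∨ v7 ∨ ¬v10) — ¬v6 is true.
  20. (v11 ∨ ¬v12) — v11 is true.
  21. (¬v11 ∨ ¬v10 ∨ ¬v3) — ¬v10 is true.
  22. (¬v12 ∨ ¬v1) — ¬v12 is true.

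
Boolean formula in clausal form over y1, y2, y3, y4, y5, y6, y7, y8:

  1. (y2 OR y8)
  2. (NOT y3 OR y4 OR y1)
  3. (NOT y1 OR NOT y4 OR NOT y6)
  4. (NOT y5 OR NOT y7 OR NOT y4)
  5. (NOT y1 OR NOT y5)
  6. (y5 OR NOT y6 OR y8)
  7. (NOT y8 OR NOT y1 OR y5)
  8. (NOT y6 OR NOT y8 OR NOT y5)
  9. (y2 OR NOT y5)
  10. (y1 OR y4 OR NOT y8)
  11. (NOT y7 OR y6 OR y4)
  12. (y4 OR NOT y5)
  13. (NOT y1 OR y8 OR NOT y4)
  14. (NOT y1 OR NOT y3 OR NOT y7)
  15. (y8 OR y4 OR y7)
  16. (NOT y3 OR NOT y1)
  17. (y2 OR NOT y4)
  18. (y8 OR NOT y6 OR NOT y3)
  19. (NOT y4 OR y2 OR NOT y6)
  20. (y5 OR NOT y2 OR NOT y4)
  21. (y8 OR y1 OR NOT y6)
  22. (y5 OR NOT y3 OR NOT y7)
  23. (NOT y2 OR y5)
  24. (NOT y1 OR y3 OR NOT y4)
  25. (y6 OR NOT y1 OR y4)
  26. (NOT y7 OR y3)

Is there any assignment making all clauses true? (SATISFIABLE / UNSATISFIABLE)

SATISFIABLE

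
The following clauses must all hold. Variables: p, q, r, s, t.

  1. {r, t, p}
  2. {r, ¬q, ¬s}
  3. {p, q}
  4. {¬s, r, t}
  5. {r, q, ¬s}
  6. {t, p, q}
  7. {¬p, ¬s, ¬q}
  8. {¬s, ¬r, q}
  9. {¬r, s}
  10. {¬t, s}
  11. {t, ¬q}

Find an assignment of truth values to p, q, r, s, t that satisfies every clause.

p = True, q = False, r = False, s = False, t = False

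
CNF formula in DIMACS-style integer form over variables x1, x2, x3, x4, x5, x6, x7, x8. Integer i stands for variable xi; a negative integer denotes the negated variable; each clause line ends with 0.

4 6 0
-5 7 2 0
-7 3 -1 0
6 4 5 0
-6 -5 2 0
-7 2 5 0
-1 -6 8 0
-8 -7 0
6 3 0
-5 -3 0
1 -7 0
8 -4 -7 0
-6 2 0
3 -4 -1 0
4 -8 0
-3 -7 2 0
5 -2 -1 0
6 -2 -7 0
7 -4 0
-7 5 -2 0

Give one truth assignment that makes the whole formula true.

x1=F  x2=T  x3=F  x4=F  x5=T  x6=T  x7=F  x8=F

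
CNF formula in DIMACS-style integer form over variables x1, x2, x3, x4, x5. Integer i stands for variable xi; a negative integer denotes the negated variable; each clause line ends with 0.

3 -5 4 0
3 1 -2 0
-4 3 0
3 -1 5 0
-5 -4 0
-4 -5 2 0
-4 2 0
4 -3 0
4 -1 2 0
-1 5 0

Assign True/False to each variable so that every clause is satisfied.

Branch on x1: take x1 = False.
Try x2 = True.
  then x3 is forced to True.
  then x4 is forced to True.
  then x5 is forced to False.

x1 = False  x2 = True  x3 = True  x4 = True  x5 = False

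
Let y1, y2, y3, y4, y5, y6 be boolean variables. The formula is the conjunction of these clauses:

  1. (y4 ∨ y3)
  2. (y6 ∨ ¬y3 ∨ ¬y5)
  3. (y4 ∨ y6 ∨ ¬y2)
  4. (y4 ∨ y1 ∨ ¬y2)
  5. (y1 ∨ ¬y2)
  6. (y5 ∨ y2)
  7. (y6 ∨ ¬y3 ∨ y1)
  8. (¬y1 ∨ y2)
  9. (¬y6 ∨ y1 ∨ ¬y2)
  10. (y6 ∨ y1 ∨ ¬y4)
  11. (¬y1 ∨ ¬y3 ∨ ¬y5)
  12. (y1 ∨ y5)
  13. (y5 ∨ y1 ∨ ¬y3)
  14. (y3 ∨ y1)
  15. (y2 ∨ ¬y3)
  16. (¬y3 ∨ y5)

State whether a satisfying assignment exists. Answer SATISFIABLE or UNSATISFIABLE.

Branch on y1: take y1 = True.
  then y2 is forced to True.
The remaining clauses are satisfied by y3 = False, y4 = True, y5 = False, y6 = False.
So y1=1, y2=1, y3=0, y4=1, y5=0, y6=0 is a satisfying assignment.

SATISFIABLE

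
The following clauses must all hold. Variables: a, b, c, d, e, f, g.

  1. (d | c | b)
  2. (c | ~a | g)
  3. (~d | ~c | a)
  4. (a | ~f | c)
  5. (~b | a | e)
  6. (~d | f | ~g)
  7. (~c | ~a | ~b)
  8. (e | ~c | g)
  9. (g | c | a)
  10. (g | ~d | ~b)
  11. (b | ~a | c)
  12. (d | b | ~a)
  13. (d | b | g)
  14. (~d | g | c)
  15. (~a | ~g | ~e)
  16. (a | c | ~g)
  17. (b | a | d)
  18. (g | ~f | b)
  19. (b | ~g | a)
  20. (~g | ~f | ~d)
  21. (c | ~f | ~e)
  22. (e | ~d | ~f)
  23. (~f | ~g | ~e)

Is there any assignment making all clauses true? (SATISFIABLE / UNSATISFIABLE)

SATISFIABLE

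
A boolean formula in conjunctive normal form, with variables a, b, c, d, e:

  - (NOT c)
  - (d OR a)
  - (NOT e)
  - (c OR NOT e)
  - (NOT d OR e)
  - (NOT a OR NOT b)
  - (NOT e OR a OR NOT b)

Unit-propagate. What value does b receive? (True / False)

Unit clause (NOT c) sets c = False.
(NOT e) stands alone — e = False.
(e OR NOT d): since e = False, the clause reduces to (NOT d). d = False.
In (d OR a), d is now false; a must hold, so a = True.
In (NOT b OR NOT a), NOT a is now false; NOT b must hold, so b = False.

False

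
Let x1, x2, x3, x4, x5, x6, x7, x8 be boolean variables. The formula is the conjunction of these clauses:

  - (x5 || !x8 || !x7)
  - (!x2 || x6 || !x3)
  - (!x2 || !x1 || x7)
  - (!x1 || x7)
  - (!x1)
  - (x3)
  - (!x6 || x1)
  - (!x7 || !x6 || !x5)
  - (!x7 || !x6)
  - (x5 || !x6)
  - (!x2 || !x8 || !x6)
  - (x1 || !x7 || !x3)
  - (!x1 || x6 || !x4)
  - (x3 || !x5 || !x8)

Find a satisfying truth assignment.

x1 = False, x2 = False, x3 = True, x4 = False, x5 = False, x6 = False, x7 = False, x8 = True

Unit propagation: (!x1) forces x1 = False.
(x3) is a unit clause, so x3 = True.
The clause (!x6) is unit: x6 must be False.
(!x2) is a unit clause, so x2 = False.
The clause (!x7) is unit: x7 must be False.
x4, x5, x8 are now unconstrained; take x4 = False, x5 = False, x8 = True.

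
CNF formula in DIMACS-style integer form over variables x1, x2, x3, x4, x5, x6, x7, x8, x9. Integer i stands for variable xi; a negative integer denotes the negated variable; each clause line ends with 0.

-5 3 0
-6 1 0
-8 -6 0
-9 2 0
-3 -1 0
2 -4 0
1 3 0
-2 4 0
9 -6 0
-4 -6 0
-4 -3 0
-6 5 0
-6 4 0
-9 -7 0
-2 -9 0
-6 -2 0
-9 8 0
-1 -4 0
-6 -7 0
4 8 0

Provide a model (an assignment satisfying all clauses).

x1=F, x2=F, x3=T, x4=F, x5=T, x6=F, x7=T, x8=T, x9=F

x6 occurs only negated in the remaining clauses — set x6 = False.
Branch on x1: take x1 = False.
  then x3 is forced to True.
  then x4 is forced to False.
  then x2 is forced to False.
  then x9 is forced to False.
  then x8 is forced to True.
x5, x7 are now unconstrained; take x5 = True, x7 = True.
Every clause has at least one true literal under this assignment.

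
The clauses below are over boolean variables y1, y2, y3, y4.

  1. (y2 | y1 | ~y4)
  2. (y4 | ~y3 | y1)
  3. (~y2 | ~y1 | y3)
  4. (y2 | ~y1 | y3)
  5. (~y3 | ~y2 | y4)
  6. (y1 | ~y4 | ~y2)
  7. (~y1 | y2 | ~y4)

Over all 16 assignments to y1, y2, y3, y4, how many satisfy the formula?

4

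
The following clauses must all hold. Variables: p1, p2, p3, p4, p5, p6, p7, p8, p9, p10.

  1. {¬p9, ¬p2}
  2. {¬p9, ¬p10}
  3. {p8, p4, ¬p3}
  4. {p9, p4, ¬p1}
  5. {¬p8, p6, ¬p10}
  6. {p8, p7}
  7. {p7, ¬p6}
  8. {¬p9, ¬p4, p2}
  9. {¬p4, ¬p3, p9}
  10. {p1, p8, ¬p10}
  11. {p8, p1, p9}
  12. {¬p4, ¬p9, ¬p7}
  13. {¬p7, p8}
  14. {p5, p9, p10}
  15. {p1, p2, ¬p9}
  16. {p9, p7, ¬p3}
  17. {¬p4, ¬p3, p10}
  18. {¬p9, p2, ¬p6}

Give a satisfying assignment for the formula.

p1=T, p2=F, p3=F, p4=F, p5=T, p6=F, p7=F, p8=T, p9=T, p10=F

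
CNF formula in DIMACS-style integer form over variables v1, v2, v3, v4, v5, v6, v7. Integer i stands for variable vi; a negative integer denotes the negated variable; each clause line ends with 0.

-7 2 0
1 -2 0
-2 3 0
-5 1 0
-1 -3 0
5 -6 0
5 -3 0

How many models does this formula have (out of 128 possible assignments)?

8

Case analysis on v1 and v2:
  v1=1, v2=1: a clause becomes empty — 0.
  v1=1, v2=0: v4 free; 3 ways for (v3,v5,v6,v7) × 2^1 = 6.
  v1=0, v2=1: a clause becomes empty — 0.
  v1=0, v2=0: remaining (v3,v4,v5,v6,v7) ∈ {(0,0,0,0,0); (0,1,0,0,0)} — 2.
Total: 0 + 6 + 0 + 2 = 8.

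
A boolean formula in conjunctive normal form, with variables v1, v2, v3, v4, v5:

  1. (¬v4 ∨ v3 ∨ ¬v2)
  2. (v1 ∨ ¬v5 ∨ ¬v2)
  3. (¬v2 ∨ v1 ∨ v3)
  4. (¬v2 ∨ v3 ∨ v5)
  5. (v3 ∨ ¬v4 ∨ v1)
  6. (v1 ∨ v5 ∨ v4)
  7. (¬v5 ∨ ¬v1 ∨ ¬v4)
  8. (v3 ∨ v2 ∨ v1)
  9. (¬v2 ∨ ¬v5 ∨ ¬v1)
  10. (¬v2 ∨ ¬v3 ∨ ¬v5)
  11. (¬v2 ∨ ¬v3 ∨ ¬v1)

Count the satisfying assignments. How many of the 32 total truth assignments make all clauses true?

10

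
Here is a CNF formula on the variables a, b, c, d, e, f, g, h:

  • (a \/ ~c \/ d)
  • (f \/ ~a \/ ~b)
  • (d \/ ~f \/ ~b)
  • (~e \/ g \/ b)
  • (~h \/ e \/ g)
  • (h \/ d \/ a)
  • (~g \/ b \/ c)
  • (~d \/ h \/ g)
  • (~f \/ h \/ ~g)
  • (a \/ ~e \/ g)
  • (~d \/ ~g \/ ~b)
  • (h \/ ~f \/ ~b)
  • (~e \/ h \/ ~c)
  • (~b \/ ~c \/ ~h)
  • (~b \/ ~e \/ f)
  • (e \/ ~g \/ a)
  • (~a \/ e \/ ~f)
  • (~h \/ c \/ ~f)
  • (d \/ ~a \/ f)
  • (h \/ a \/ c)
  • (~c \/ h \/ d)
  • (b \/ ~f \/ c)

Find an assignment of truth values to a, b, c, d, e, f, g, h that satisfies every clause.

Set a = True and propagate.
Try b = False.
For the remaining variables, c = True, d = True, e = False, f = False, g = True, h = False works.

a=True, b=False, c=True, d=True, e=False, f=False, g=True, h=False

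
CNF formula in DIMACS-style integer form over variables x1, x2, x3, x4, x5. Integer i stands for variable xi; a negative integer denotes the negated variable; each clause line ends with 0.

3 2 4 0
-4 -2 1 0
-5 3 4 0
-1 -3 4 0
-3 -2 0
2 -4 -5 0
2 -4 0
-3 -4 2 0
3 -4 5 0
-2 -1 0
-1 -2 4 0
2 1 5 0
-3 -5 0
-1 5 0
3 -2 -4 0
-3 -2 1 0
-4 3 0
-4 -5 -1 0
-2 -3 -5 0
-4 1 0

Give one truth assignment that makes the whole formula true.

x1=F, x2=T, x3=F, x4=F, x5=F

Check each clause:
  1. (x2 || x3 || x4) — x2 is true.
  2. (!x4 || x1 || !x2) — !x4 is true.
  3. (x3 || x4 || !x5) — !x5 is true.
  4. (!x1 || !x3 || x4) — !x3 is true.
  5. (!x3 || !x2) — !x3 is true.
  6. (!x4 || !x5 || x2) — x2 is true.
  7. (x2 || !x4) — x2 is true.
  8. (x2 || !x3 || !x4) — x2 is true.
  9. (x5 || !x4 || x3) — !x4 is true.
  10. (!x1 || !x2) — !x1 is true.
  11. (!x2 || x4 || !x1) — !x1 is true.
  12. (x2 || x1 || x5) — x2 is true.
  13. (!x5 || !x3) — !x5 is true.
  14. (x5 || !x1) — !x1 is true.
  15. (!x4 || x3 || !x2) — !x4 is true.
  16. (!x2 || x1 || !x3) — !x3 is true.
  17. (x3 || !x4) — !x4 is true.
  18. (!x1 || !x4 || !x5) — !x5 is true.
  19. (!x3 || !x2 || !x5) — !x5 is true.
  20. (!x4 || x1) — !x4 is true.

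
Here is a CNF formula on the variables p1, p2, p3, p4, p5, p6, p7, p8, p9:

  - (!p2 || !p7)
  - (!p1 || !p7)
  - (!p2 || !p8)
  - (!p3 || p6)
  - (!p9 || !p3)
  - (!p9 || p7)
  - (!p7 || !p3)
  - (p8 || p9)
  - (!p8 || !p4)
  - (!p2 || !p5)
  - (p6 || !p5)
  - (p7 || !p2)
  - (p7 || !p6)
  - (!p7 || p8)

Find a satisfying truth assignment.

p1=False  p2=False  p3=False  p4=False  p5=False  p6=False  p7=False  p8=True  p9=False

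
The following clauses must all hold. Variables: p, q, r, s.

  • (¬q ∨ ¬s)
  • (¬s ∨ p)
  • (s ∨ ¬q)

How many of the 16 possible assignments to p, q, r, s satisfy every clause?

6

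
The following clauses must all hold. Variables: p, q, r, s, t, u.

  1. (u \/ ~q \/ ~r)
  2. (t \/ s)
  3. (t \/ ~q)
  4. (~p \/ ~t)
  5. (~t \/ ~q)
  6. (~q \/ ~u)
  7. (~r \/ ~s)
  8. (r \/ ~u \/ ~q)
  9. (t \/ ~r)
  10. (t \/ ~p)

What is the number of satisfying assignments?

8

Case analysis on t and q:
  t=T, q=T: a clause becomes empty — 0.
  t=T, q=F: u free; 3 ways for (p,r,s) × 2^1 = 6.
  t=F, q=T: a clause becomes empty — 0.
  t=F, q=F: remaining (p,r,s,u) ∈ {(F,F,T,F); (F,F,T,T)} — 2.
Total: 0 + 6 + 0 + 2 = 8.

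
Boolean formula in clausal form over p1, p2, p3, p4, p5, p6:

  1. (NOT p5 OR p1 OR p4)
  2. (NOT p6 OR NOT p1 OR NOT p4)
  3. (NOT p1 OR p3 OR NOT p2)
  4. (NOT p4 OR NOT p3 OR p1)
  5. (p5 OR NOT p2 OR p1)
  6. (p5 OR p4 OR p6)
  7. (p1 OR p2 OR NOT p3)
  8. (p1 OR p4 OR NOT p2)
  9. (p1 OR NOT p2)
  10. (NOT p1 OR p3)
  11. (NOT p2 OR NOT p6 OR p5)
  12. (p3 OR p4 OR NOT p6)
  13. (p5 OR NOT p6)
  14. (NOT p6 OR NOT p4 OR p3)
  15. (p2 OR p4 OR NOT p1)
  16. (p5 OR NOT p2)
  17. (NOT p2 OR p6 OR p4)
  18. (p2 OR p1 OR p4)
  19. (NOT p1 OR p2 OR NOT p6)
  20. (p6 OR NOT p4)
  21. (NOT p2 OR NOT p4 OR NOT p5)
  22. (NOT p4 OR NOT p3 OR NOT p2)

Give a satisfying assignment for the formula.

p1=1, p2=1, p3=1, p4=0, p5=1, p6=1

Try p1 = True.
  then p3 is forced to True.
Set p2 = True and propagate.
  then p5 is forced to True.
  then p4 is forced to False.
  then p6 is forced to True.
Check each clause:
  1. (NOT p5 OR p1 OR p4) — p1 is true.
  2. (NOT p1 OR NOT p4 OR NOT p6) — NOT p4 is true.
  3. (p3 OR NOT p1 OR NOT p2) — p3 is true.
  4. (NOT p3 OR p1 OR NOT p4) — p1 is true.
  5. (p1 OR NOT p2 OR p5) — p1 is true.
  6. (p5 OR p6 OR p4) — p5 is true.
  7. (p1 OR p2 OR NOT p3) — p1 is true.
  8. (NOT p2 OR p4 OR p1) — p1 is true.
  9. (NOT p2 OR p1) — p1 is true.
  10. (NOT p1 OR p3) — p3 is true.
  11. (NOT p6 OR p5 OR NOT p2) — p5 is true.
  12. (p4 OR p3 OR NOT p6) — p3 is true.
  13. (p5 OR NOT p6) — p5 is true.
  14. (p3 OR NOT p4 OR NOT p6) — p3 is true.
  15. (p2 OR p4 OR NOT p1) — p2 is true.
  16. (p5 OR NOT p2) — p5 is true.
  17. (p6 OR p4 OR NOT p2) — p6 is true.
  18. (p2 OR p1 OR p4) — p1 is true.
  19. (NOT p6 OR NOT p1 OR p2) — p2 is true.
  20. (NOT p4 OR p6) — NOT p4 is true.
  21. (NOT p5 OR NOT p2 OR NOT p4) — NOT p4 is true.
  22. (NOT p3 OR NOT p2 OR NOT p4) — NOT p4 is true.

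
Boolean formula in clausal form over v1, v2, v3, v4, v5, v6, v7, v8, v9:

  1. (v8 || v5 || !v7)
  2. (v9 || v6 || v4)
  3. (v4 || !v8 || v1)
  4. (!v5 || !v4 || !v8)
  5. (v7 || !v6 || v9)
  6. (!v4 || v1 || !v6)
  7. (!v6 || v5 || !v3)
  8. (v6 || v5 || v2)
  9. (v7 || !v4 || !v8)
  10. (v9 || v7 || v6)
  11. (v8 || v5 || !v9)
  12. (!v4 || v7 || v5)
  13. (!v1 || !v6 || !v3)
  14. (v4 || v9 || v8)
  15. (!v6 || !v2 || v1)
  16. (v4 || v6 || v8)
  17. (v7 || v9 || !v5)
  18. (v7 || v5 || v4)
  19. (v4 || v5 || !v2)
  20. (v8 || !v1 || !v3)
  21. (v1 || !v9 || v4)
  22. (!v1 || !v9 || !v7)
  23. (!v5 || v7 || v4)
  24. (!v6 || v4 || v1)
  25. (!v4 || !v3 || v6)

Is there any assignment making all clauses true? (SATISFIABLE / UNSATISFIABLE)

SATISFIABLE

v3 occurs only negated in the remaining clauses — set v3 = False.
Try v1 = True.
Try v2 = False.
The remaining clauses are satisfied by v4 = True, v5 = True, v6 = True, v7 = False, v8 = False, v9 = True.
So v1=1  v2=0  v3=0  v4=1  v5=1  v6=1  v7=0  v8=0  v9=1 is a satisfying assignment.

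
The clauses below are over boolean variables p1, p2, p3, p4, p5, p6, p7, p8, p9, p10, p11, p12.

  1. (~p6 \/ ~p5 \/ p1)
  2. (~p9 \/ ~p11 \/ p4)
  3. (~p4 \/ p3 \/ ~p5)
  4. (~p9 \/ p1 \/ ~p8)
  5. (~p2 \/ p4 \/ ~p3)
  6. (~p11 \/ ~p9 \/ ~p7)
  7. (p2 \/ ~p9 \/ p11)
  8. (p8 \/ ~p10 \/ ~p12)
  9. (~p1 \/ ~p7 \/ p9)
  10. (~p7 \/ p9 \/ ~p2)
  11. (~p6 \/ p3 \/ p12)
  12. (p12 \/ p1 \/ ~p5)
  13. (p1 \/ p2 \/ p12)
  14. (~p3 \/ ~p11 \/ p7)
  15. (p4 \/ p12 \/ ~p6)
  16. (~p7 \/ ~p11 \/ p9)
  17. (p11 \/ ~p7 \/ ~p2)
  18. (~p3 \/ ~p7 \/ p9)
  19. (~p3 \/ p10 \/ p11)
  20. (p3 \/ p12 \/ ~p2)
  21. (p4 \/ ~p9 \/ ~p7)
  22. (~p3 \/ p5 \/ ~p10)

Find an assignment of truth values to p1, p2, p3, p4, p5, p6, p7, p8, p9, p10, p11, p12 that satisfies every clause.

p6 occurs only negated in the remaining clauses — set p6 = False.
Try p1 = True.
Try p2 = False.
The remaining clauses are satisfied by p3 = False, p4 = False, p5 = False, p7 = False, p8 = False, p9 = False, p10 = False, p11 = False, p12 = False.
Every clause has at least one true literal under this assignment.

p1=T, p2=F, p3=F, p4=F, p5=F, p6=F, p7=F, p8=F, p9=F, p10=F, p11=F, p12=F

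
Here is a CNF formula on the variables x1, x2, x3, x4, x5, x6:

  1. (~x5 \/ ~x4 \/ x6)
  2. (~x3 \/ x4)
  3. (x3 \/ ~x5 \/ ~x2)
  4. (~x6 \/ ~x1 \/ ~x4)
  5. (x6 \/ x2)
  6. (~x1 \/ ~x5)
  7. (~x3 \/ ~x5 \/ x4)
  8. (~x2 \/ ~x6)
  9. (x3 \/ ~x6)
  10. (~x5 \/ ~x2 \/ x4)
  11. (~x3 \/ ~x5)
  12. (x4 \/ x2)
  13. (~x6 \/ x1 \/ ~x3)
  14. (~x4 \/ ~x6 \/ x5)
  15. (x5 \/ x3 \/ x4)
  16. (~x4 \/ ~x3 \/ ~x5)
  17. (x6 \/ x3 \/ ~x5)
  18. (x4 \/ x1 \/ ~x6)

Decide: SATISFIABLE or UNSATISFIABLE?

Try x1 = False.
Set x2 = True and propagate.
  then x6 is forced to False.
Set x3 = False and propagate.
  then x5 is forced to False.
  then x4 is forced to True.
So x1=F, x2=T, x3=F, x4=T, x5=F, x6=F is a satisfying assignment.

SATISFIABLE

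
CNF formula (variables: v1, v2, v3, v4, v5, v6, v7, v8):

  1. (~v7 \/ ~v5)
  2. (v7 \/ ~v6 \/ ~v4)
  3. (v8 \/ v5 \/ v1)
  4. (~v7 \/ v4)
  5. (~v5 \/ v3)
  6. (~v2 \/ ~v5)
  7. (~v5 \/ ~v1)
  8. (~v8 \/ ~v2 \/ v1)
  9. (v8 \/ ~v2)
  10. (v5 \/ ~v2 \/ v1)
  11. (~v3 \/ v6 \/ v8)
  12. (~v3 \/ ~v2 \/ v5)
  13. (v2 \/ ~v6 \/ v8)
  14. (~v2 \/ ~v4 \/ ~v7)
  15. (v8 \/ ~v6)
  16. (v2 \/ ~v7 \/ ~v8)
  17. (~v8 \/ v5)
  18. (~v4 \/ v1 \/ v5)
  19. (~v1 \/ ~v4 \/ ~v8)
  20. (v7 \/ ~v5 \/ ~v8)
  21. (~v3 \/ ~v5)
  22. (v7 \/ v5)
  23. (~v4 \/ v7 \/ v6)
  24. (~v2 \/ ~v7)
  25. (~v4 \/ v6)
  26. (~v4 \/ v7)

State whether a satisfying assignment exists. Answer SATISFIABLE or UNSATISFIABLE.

v5 = True:
  propagation gives v7=False, v3=True; an empty clause results — contradiction.
v5 = False:
  propagation gives v8=False, v1=True, v2=False, v6=False; an empty clause results — contradiction.
Every branch closes, so no satisfying assignment exists.

UNSATISFIABLE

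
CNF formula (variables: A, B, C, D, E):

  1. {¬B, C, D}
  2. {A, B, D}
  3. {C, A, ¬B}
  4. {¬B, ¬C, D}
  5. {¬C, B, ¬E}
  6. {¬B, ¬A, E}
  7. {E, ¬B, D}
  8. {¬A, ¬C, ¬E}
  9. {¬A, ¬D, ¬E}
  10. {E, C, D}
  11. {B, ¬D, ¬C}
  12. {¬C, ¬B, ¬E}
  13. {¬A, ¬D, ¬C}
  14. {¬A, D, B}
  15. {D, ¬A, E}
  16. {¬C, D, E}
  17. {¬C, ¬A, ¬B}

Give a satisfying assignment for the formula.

A = True, B = False, C = False, D = True, E = False

Set A = True and propagate.
Set B = False and propagate.
  then D is forced to True.
  then E is forced to False.
  then C is forced to False.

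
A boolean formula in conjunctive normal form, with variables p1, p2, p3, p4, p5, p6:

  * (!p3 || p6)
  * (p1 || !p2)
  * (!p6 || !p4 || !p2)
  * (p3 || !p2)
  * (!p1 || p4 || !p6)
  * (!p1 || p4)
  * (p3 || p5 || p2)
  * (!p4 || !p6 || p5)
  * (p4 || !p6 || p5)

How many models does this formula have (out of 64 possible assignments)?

9

Case analysis on p4 and p6:
  p4=T, p6=T: remaining (p1,p2,p3,p5) ∈ {(F,F,F,T); (F,F,T,T); (T,F,F,T); (T,F,T,T)} — 4.
  p4=T, p6=F: remaining (p1,p2,p3,p5) ∈ {(F,F,F,T); (T,F,F,T)} — 2.
  p4=F, p6=T: remaining (p1,p2,p3,p5) ∈ {(F,F,F,T); (F,F,T,T)} — 2.
  p4=F, p6=F: remaining (p1,p2,p3,p5) ∈ {(F,F,F,T)} — 1.
Total: 4 + 2 + 2 + 1 = 9.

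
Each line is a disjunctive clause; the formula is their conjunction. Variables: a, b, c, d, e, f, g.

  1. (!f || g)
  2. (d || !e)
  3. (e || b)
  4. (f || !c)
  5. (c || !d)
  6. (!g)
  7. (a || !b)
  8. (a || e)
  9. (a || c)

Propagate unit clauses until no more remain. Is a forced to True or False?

True

(!g) is a unit clause: g = False.
(g || !f): since g = False, the clause reduces to (!f). f = False.
In (f || !c), f is now false; !c must hold, so c = False.
(!d || c) with c = False leaves only !d, so d = False.
From (!e || d) and d = False: e = False.
(b || e): since e = False, the clause reduces to (b). b = True.
From (!b || a) and b = True: a = True.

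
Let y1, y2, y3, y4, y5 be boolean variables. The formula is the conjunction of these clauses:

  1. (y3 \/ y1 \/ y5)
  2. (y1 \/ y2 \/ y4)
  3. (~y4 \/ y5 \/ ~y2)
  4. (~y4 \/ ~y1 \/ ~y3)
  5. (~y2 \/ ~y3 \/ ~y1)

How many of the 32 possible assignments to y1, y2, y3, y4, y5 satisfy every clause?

Split on y1, then y2.
  y1=1, y2=1: remaining (y3,y4,y5) ∈ {(0,0,0); (0,0,1); (0,1,1)} — 3.
  y1=1, y2=0: y5 free; 3 ways for (y3,y4) × 2^1 = 6.
  y1=0, y2=1: 5 of the 8 assignments to (y3,y4,y5) work.
  y1=0, y2=0: remaining (y3,y4,y5) ∈ {(0,1,1); (1,1,0); (1,1,1)} — 3.
Total: 3 + 6 + 5 + 3 = 17.

17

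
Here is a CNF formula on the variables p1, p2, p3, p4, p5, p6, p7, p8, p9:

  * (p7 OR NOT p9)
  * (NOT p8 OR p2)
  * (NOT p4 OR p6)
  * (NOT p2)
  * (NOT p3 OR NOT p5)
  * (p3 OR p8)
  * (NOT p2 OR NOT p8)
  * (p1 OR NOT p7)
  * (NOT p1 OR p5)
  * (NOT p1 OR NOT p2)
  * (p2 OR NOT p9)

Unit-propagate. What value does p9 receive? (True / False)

False

(NOT p2) stands alone — p2 = False.
(p2 OR NOT p8): since p2 = False, the clause reduces to (NOT p8). p8 = False.
(p3 OR p8): since p8 = False, the clause reduces to (p3). p3 = True.
(NOT p3 OR NOT p5): since p3 = True, the clause reduces to (NOT p5). p5 = False.
From (NOT p1 OR p5) and p5 = False: p1 = False.
(NOT p7 OR p1): since p1 = False, the clause reduces to (NOT p7). p7 = False.
(NOT p9 OR p7) with p7 = False leaves only NOT p9, so p9 = False.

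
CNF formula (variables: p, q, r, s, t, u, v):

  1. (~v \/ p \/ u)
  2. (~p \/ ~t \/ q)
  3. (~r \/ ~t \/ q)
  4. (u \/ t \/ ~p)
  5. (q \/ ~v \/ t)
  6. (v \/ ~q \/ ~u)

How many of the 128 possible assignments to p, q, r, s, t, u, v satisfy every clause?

50

Split on q, then t.
  q=1, t=1: r, s free; 5 ways for (p,u,v) × 2^2 = 20.
  q=1, t=0: r, s free; 3 ways for (p,u,v) × 2^2 = 12.
  q=0, t=1: s free; 3 ways for (p,r,u,v) × 2^1 = 6.
  q=0, t=0: r, s free; 3 ways for (p,u,v) × 2^2 = 12.
Total: 20 + 12 + 6 + 12 = 50.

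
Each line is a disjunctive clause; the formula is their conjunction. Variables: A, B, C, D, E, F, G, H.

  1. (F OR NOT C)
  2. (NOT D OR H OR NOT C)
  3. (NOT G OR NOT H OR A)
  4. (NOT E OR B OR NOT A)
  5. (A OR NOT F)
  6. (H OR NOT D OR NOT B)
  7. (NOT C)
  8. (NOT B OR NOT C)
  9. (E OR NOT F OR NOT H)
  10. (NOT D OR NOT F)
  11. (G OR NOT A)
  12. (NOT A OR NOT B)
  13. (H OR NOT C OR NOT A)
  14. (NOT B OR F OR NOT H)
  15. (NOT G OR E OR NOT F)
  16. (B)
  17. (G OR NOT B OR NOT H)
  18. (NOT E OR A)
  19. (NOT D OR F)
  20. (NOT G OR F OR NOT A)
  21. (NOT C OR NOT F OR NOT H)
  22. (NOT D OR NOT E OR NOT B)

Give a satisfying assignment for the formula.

A=False, B=True, C=False, D=False, E=False, F=False, G=True, H=False

Unit propagation: (NOT C) forces C = False.
(B) is a unit clause, so B = True.
The clause (NOT A) is unit: A must be False.
Unit propagation: (NOT F) forces F = False.
The clause (NOT H) is unit: H must be False.
(NOT D) is a unit clause, so D = False.
The clause (NOT E) is unit: E must be False.
G is now unconstrained; take G = True.
Every clause has at least one true literal under this assignment.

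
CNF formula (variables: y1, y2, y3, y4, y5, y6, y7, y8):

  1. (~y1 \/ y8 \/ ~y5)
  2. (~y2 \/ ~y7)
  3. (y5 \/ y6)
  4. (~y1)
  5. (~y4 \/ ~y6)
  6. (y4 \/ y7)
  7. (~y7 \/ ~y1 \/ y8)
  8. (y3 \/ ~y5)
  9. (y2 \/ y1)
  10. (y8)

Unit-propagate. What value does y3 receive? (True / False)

True

(~y1) is a unit clause: y1 = False.
In (y2 \/ y1), y1 is now false; y2 must hold, so y2 = True.
From (~y7 \/ ~y2) and y2 = True: y7 = False.
In (y4 \/ y7), y7 is now false; y4 must hold, so y4 = True.
(~y6 \/ ~y4) with y4 = True leaves only ~y6, so y6 = False.
(y6 \/ y5): since y6 = False, the clause reduces to (y5). y5 = True.
In (~y5 \/ y3), ~y5 is now false; y3 must hold, so y3 = True.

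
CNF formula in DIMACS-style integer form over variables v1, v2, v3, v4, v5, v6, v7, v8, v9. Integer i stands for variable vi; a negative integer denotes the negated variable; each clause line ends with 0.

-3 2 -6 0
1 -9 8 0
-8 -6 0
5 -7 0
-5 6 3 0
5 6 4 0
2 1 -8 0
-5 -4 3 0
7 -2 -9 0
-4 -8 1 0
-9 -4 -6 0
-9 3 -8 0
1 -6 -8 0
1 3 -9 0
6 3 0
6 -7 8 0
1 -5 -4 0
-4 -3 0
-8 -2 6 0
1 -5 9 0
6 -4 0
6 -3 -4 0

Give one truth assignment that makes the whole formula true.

v1 occurs only positively in the remaining clauses — set v1 = True.
Set v2 = True and propagate.
For the remaining variables, v3 = True, v4 = False, v5 = True, v6 = False, v7 = False, v8 = False, v9 = False works.

v1 = True  v2 = True  v3 = True  v4 = False  v5 = True  v6 = False  v7 = False  v8 = False  v9 = False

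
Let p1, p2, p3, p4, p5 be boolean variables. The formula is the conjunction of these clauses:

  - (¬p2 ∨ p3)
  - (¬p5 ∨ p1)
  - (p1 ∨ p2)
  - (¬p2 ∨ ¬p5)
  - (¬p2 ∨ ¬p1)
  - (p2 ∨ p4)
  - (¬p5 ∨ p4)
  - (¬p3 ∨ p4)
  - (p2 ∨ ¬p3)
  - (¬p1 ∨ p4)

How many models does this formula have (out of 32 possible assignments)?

3

Satisfying assignments:
  p1=0 p2=1 p3=1 p4=1 p5=0
  p1=1 p2=0 p3=0 p4=1 p5=0
  p1=1 p2=0 p3=0 p4=1 p5=1
Count: 3.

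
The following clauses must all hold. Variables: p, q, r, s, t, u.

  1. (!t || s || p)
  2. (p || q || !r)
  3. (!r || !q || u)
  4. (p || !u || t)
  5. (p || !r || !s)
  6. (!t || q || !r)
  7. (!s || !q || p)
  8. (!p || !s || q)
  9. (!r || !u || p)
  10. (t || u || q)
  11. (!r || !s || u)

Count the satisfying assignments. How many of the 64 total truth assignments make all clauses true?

19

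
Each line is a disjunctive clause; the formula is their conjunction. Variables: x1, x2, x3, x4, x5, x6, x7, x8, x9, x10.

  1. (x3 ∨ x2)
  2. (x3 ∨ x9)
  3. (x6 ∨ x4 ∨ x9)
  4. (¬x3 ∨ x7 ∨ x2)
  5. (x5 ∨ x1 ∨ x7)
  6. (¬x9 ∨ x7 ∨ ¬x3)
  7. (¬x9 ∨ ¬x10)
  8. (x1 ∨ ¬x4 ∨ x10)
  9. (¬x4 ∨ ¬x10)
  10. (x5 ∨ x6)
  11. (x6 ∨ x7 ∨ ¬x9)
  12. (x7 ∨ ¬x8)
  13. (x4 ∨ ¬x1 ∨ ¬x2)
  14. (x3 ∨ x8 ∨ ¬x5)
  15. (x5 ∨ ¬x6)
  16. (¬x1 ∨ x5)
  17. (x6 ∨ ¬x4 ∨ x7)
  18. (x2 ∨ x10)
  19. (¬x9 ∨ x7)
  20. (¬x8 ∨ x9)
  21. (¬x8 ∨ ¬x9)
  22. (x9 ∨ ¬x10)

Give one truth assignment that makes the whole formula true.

x1 = True, x2 = True, x3 = True, x4 = True, x5 = True, x6 = True, x7 = True, x8 = False, x9 = True, x10 = False

x7 occurs only positively in the remaining clauses — set x7 = True.
Set x1 = True and propagate.
  then x5 is forced to True.
Branch on x2: take x2 = True.
  then x4 is forced to True.
  then x10 is forced to False.
For the remaining variables, x3 = True, x6 = True, x8 = False, x9 = True works.
Every clause has at least one true literal under this assignment.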